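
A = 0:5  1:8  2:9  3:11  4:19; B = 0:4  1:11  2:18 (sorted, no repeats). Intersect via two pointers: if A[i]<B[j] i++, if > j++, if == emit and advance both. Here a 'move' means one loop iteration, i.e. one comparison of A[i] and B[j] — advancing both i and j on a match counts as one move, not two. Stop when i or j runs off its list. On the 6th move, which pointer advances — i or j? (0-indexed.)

i=0 j=0: 5>4, j++
i=0 j=1: 5<11, i++
i=1 j=1: 8<11, i++
i=2 j=1: 9<11, i++
i=3 j=1: 11==11 emit, i++,j++
i=4 j=2: 19>18, j++

j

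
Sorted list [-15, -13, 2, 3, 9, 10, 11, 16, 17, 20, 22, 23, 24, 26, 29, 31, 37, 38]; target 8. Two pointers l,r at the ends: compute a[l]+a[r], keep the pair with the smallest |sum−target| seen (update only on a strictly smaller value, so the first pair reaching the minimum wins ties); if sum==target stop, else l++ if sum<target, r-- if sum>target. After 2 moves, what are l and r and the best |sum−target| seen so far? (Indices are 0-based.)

l=0, r=15, best |Δ|=14

l=0 r=17: -15+38=23 d=15 *, r--
l=0 r=16: -15+37=22 d=14 *, r--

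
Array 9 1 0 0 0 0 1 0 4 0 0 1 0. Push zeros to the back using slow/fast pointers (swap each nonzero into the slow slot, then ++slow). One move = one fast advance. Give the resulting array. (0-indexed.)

[9, 1, 1, 4, 1, 0, 0, 0, 0, 0, 0, 0, 0]

(s=0,f=0) a[fast]=9≠0 swap→a[0]=9 → slow++,fast++
(s=1,f=1) a[fast]=1≠0 swap→a[1]=1 → slow++,fast++
(s=2,f=2) a[fast]=0 → fast++
(s=2,f=3) a[fast]=0 → fast++
(s=2,f=4) a[fast]=0 → fast++
(s=2,f=5) a[fast]=0 → fast++
(s=2,f=6) a[fast]=1≠0 swap→a[2]=1 → slow++,fast++
(s=3,f=7) a[fast]=0 → fast++
(s=3,f=8) a[fast]=4≠0 swap→a[3]=4 → slow++,fast++
(s=4,f=9) a[fast]=0 → fast++
(s=4,f=10) a[fast]=0 → fast++
(s=4,f=11) a[fast]=1≠0 swap→a[4]=1 → slow++,fast++
(s=5,f=12) a[fast]=0 → fast++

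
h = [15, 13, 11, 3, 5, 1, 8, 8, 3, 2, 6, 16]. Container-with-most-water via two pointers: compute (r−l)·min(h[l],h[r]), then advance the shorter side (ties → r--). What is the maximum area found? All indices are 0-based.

max area = 165

[0,11] min(15,16)*11=165 best=165 * → l++
[1,11] min(13,16)*10=130 best=165 → l++
[2,11] min(11,16)*9=99 best=165 → l++
[3,11] min(3,16)*8=24 best=165 → l++
[4,11] min(5,16)*7=35 best=165 → l++
[5,11] min(1,16)*6=6 best=165 → l++
[6,11] min(8,16)*5=40 best=165 → l++
[7,11] min(8,16)*4=32 best=165 → l++
[8,11] min(3,16)*3=9 best=165 → l++
[9,11] min(2,16)*2=4 best=165 → l++
[10,11] min(6,16)*1=6 best=165 → l++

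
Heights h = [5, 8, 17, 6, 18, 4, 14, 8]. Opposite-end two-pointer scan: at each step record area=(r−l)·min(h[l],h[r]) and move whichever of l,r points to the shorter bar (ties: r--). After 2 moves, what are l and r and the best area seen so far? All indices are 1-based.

[1,8] min(5,8)*7=35 best=35 * → l++
[2,8] min(8,8)*6=48 best=48 * → r--

l=2, r=7, best area=48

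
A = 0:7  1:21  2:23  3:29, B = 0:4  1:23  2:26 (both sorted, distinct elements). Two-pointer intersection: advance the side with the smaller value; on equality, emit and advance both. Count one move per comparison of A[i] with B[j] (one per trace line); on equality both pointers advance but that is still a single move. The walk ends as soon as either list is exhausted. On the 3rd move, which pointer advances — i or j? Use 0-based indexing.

i=0 j=0: 7>4, j++
i=0 j=1: 7<23, i++
i=1 j=1: 21<23, i++

i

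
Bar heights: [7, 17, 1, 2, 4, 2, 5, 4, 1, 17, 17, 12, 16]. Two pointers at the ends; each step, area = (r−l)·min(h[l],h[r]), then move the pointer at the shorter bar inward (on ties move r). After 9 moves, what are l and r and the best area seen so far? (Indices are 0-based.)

[0,12] min(7,16)*12=84 best=84 * → l++
[1,12] min(17,16)*11=176 best=176 * → r--
[1,11] min(17,12)*10=120 best=176 → r--
[1,10] min(17,17)*9=153 best=176 → r--
[1,9] min(17,17)*8=136 best=176 → r--
[1,8] min(17,1)*7=7 best=176 → r--
[1,7] min(17,4)*6=24 best=176 → r--
[1,6] min(17,5)*5=25 best=176 → r--
[1,5] min(17,2)*4=8 best=176 → r--

l=1, r=4, best area=176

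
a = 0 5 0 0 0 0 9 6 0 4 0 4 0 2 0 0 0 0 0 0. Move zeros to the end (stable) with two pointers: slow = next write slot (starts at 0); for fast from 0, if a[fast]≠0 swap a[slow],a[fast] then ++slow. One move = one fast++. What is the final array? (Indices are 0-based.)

[5, 9, 6, 4, 4, 2, 0, 0, 0, 0, 0, 0, 0, 0, 0, 0, 0, 0, 0, 0]

slow=0 fast=0: a[fast]=0, fast++
slow=0 fast=1: a[fast]=5≠0 swap→a[0]=5, slow++,fast++
slow=1 fast=2: a[fast]=0, fast++
slow=1 fast=3: a[fast]=0, fast++
slow=1 fast=4: a[fast]=0, fast++
slow=1 fast=5: a[fast]=0, fast++
slow=1 fast=6: a[fast]=9≠0 swap→a[1]=9, slow++,fast++
slow=2 fast=7: a[fast]=6≠0 swap→a[2]=6, slow++,fast++
slow=3 fast=8: a[fast]=0, fast++
slow=3 fast=9: a[fast]=4≠0 swap→a[3]=4, slow++,fast++
slow=4 fast=10: a[fast]=0, fast++
slow=4 fast=11: a[fast]=4≠0 swap→a[4]=4, slow++,fast++
slow=5 fast=12: a[fast]=0, fast++
slow=5 fast=13: a[fast]=2≠0 swap→a[5]=2, slow++,fast++
slow=6 fast=14: a[fast]=0, fast++
slow=6 fast=15: a[fast]=0, fast++
slow=6 fast=16: a[fast]=0, fast++
slow=6 fast=17: a[fast]=0, fast++
slow=6 fast=18: a[fast]=0, fast++
slow=6 fast=19: a[fast]=0, fast++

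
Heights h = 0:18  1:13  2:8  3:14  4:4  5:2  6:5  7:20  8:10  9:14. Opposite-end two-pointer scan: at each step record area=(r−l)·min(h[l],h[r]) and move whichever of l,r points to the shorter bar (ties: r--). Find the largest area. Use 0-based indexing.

max area = 126

[0,9] min(18,14)*9=126 best=126 * → r--
[0,8] min(18,10)*8=80 best=126 → r--
[0,7] min(18,20)*7=126 best=126 → l++
[1,7] min(13,20)*6=78 best=126 → l++
[2,7] min(8,20)*5=40 best=126 → l++
[3,7] min(14,20)*4=56 best=126 → l++
[4,7] min(4,20)*3=12 best=126 → l++
[5,7] min(2,20)*2=4 best=126 → l++
[6,7] min(5,20)*1=5 best=126 → l++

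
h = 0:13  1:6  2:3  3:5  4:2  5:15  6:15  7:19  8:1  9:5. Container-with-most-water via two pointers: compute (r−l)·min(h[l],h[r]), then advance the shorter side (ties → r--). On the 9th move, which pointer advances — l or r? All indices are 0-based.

[0,9] min(13,5)*9=45 best=45 * → r--
[0,8] min(13,1)*8=8 best=45 → r--
[0,7] min(13,19)*7=91 best=91 * → l++
[1,7] min(6,19)*6=36 best=91 → l++
[2,7] min(3,19)*5=15 best=91 → l++
[3,7] min(5,19)*4=20 best=91 → l++
[4,7] min(2,19)*3=6 best=91 → l++
[5,7] min(15,19)*2=30 best=91 → l++
[6,7] min(15,19)*1=15 best=91 → l++

l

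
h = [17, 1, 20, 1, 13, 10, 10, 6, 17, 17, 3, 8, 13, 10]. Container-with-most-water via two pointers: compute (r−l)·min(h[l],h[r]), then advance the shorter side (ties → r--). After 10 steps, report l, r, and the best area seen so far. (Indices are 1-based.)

[1,14] min(17,10)*13=130 best=130 * → r--
[1,13] min(17,13)*12=156 best=156 * → r--
[1,12] min(17,8)*11=88 best=156 → r--
[1,11] min(17,3)*10=30 best=156 → r--
[1,10] min(17,17)*9=153 best=156 → r--
[1,9] min(17,17)*8=136 best=156 → r--
[1,8] min(17,6)*7=42 best=156 → r--
[1,7] min(17,10)*6=60 best=156 → r--
[1,6] min(17,10)*5=50 best=156 → r--
[1,5] min(17,13)*4=52 best=156 → r--

l=1, r=4, best area=156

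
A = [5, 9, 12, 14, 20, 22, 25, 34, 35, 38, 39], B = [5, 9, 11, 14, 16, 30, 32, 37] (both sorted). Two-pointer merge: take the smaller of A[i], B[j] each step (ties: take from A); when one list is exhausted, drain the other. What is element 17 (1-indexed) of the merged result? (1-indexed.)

[i=1,j=1] A[i]=5<=B[j]=5 take 5 → i++
[i=2,j=1] A[i]=9>B[j]=5 take 5 → j++
[i=2,j=2] A[i]=9<=B[j]=9 take 9 → i++
[i=3,j=2] A[i]=12>B[j]=9 take 9 → j++
[i=3,j=3] A[i]=12>B[j]=11 take 11 → j++
[i=3,j=4] A[i]=12<=B[j]=14 take 12 → i++
[i=4,j=4] A[i]=14<=B[j]=14 take 14 → i++
[i=5,j=4] A[i]=20>B[j]=14 take 14 → j++
[i=5,j=5] A[i]=20>B[j]=16 take 16 → j++
[i=5,j=6] A[i]=20<=B[j]=30 take 20 → i++
[i=6,j=6] A[i]=22<=B[j]=30 take 22 → i++
[i=7,j=6] A[i]=25<=B[j]=30 take 25 → i++
[i=8,j=6] A[i]=34>B[j]=30 take 30 → j++
[i=8,j=7] A[i]=34>B[j]=32 take 32 → j++
[i=8,j=8] A[i]=34<=B[j]=37 take 34 → i++
[i=9,j=8] A[i]=35<=B[j]=37 take 35 → i++
[i=10,j=8] A[i]=38>B[j]=37 take 37 → j++
[i=10,j=9] B done, take A[i]=38 → i++
[i=11,j=9] B done, take A[i]=39 → i++

merged[17] = 37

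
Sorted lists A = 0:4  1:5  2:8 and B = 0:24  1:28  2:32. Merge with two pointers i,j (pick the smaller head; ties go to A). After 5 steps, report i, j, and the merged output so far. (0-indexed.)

[i=0,j=0] A[i]=4<=B[j]=24 take 4 → i++
[i=1,j=0] A[i]=5<=B[j]=24 take 5 → i++
[i=2,j=0] A[i]=8<=B[j]=24 take 8 → i++
[i=3,j=0] A done, take B[j]=24 → j++
[i=3,j=1] A done, take B[j]=28 → j++

i=3, j=2, merged so far=[4, 5, 8, 24, 28]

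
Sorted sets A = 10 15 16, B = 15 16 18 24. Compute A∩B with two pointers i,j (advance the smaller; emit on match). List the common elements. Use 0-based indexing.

intersection = [15, 16]

i=0 j=0: 10<15, i++
i=1 j=0: 15==15 emit, i++,j++
i=2 j=1: 16==16 emit, i++,j++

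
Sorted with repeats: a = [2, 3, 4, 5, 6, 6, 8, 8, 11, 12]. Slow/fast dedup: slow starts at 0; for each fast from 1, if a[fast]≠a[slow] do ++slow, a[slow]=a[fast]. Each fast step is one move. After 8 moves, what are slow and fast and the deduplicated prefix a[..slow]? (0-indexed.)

slow=6, fast=9, prefix=[2, 3, 4, 5, 6, 8, 11]

slow=0 fast=1: a[fast]=3≠a[slow]=2 write a[1]=3, slow++,fast++
slow=1 fast=2: a[fast]=4≠a[slow]=3 write a[2]=4, slow++,fast++
slow=2 fast=3: a[fast]=5≠a[slow]=4 write a[3]=5, slow++,fast++
slow=3 fast=4: a[fast]=6≠a[slow]=5 write a[4]=6, slow++,fast++
slow=4 fast=5: a[fast]=6=a[slow] dup, fast++
slow=4 fast=6: a[fast]=8≠a[slow]=6 write a[5]=8, slow++,fast++
slow=5 fast=7: a[fast]=8=a[slow] dup, fast++
slow=5 fast=8: a[fast]=11≠a[slow]=8 write a[6]=11, slow++,fast++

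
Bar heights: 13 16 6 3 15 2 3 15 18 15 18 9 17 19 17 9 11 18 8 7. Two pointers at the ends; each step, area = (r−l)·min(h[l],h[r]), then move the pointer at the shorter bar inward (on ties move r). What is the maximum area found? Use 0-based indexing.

max area = 256

[0,19] min(13,7)*19=133 best=133 * → r--
[0,18] min(13,8)*18=144 best=144 * → r--
[0,17] min(13,18)*17=221 best=221 * → l++
[1,17] min(16,18)*16=256 best=256 * → l++
[2,17] min(6,18)*15=90 best=256 → l++
[3,17] min(3,18)*14=42 best=256 → l++
[4,17] min(15,18)*13=195 best=256 → l++
[5,17] min(2,18)*12=24 best=256 → l++
[6,17] min(3,18)*11=33 best=256 → l++
[7,17] min(15,18)*10=150 best=256 → l++
[8,17] min(18,18)*9=162 best=256 → r--
[8,16] min(18,11)*8=88 best=256 → r--
[8,15] min(18,9)*7=63 best=256 → r--
[8,14] min(18,17)*6=102 best=256 → r--
[8,13] min(18,19)*5=90 best=256 → l++
[9,13] min(15,19)*4=60 best=256 → l++
[10,13] min(18,19)*3=54 best=256 → l++
[11,13] min(9,19)*2=18 best=256 → l++
[12,13] min(17,19)*1=17 best=256 → l++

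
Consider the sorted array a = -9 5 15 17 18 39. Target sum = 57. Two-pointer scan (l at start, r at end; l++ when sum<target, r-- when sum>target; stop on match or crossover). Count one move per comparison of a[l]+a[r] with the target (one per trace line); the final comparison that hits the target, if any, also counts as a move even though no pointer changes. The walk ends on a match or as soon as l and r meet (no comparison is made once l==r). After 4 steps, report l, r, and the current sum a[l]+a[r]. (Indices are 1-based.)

l=5, r=6, sum=57

[1,6] -9+39=30 <57 → l++
[2,6] 5+39=44 <57 → l++
[3,6] 15+39=54 <57 → l++
[4,6] 17+39=56 <57 → l++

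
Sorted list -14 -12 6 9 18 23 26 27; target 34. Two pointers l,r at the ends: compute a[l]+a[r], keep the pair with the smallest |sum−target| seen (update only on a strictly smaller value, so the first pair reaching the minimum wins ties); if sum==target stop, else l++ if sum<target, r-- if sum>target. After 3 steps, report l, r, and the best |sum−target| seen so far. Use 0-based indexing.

l=3, r=7, best |Δ|=1

l=0 r=7: -14+27=13 d=21 *, l++
l=1 r=7: -12+27=15 d=19 *, l++
l=2 r=7: 6+27=33 d=1 *, l++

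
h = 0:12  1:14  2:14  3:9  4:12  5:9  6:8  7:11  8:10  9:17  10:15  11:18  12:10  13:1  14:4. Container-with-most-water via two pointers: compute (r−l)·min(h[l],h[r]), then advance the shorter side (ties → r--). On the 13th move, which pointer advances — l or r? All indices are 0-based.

[0,14] min(12,4)*14=56 best=56 * → r--
[0,13] min(12,1)*13=13 best=56 → r--
[0,12] min(12,10)*12=120 best=120 * → r--
[0,11] min(12,18)*11=132 best=132 * → l++
[1,11] min(14,18)*10=140 best=140 * → l++
[2,11] min(14,18)*9=126 best=140 → l++
[3,11] min(9,18)*8=72 best=140 → l++
[4,11] min(12,18)*7=84 best=140 → l++
[5,11] min(9,18)*6=54 best=140 → l++
[6,11] min(8,18)*5=40 best=140 → l++
[7,11] min(11,18)*4=44 best=140 → l++
[8,11] min(10,18)*3=30 best=140 → l++
[9,11] min(17,18)*2=34 best=140 → l++

l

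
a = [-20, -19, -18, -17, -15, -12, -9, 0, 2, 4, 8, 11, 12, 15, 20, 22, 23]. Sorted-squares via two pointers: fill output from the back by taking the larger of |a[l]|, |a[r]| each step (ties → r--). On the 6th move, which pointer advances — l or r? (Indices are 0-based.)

l

[0,16] |-20|<=|23| out[16]=529 → r--
[0,15] |-20|<=|22| out[15]=484 → r--
[0,14] |-20|<=|20| out[14]=400 → r--
[0,13] |-20|>|15| out[13]=400 → l++
[1,13] |-19|>|15| out[12]=361 → l++
[2,13] |-18|>|15| out[11]=324 → l++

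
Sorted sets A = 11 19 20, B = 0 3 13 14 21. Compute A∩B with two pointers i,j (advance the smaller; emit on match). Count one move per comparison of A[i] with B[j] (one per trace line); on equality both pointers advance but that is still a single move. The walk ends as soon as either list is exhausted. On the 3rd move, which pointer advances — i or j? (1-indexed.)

i=1 j=1: 11>0, j++
i=1 j=2: 11>3, j++
i=1 j=3: 11<13, i++

i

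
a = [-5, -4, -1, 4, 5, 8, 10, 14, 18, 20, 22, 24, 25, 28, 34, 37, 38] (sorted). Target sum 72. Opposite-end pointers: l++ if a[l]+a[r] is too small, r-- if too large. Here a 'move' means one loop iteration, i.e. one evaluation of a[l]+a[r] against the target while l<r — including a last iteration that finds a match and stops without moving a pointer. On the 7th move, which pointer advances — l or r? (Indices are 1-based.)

l

[1,17] -5+38=33 <72 → l++
[2,17] -4+38=34 <72 → l++
[3,17] -1+38=37 <72 → l++
[4,17] 4+38=42 <72 → l++
[5,17] 5+38=43 <72 → l++
[6,17] 8+38=46 <72 → l++
[7,17] 10+38=48 <72 → l++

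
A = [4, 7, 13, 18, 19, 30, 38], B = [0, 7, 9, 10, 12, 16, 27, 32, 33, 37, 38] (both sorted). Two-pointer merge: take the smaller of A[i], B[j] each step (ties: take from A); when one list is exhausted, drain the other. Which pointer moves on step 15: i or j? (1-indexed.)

j

[i=1,j=1] A[i]=4>B[j]=0 take 0 → j++
[i=1,j=2] A[i]=4<=B[j]=7 take 4 → i++
[i=2,j=2] A[i]=7<=B[j]=7 take 7 → i++
[i=3,j=2] A[i]=13>B[j]=7 take 7 → j++
[i=3,j=3] A[i]=13>B[j]=9 take 9 → j++
[i=3,j=4] A[i]=13>B[j]=10 take 10 → j++
[i=3,j=5] A[i]=13>B[j]=12 take 12 → j++
[i=3,j=6] A[i]=13<=B[j]=16 take 13 → i++
[i=4,j=6] A[i]=18>B[j]=16 take 16 → j++
[i=4,j=7] A[i]=18<=B[j]=27 take 18 → i++
[i=5,j=7] A[i]=19<=B[j]=27 take 19 → i++
[i=6,j=7] A[i]=30>B[j]=27 take 27 → j++
[i=6,j=8] A[i]=30<=B[j]=32 take 30 → i++
[i=7,j=8] A[i]=38>B[j]=32 take 32 → j++
[i=7,j=9] A[i]=38>B[j]=33 take 33 → j++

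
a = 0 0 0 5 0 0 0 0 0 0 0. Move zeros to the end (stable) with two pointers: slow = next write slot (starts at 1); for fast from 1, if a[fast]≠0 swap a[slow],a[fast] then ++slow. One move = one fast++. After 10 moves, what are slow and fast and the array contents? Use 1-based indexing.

slow=2, fast=11, a=[5, 0, 0, 0, 0, 0, 0, 0, 0, 0, 0]

slow=1 fast=1: a[fast]=0, fast++
slow=1 fast=2: a[fast]=0, fast++
slow=1 fast=3: a[fast]=0, fast++
slow=1 fast=4: a[fast]=5≠0 swap→a[1]=5, slow++,fast++
slow=2 fast=5: a[fast]=0, fast++
slow=2 fast=6: a[fast]=0, fast++
slow=2 fast=7: a[fast]=0, fast++
slow=2 fast=8: a[fast]=0, fast++
slow=2 fast=9: a[fast]=0, fast++
slow=2 fast=10: a[fast]=0, fast++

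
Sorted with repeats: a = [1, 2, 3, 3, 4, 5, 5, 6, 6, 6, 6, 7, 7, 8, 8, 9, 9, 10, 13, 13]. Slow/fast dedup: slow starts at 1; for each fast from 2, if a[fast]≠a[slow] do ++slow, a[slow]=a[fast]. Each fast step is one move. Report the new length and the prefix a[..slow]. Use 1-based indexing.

(s=1,f=2) a[fast]=2≠a[slow]=1 write a[2]=2 → slow++,fast++
(s=2,f=3) a[fast]=3≠a[slow]=2 write a[3]=3 → slow++,fast++
(s=3,f=4) a[fast]=3=a[slow] dup → fast++
(s=3,f=5) a[fast]=4≠a[slow]=3 write a[4]=4 → slow++,fast++
(s=4,f=6) a[fast]=5≠a[slow]=4 write a[5]=5 → slow++,fast++
(s=5,f=7) a[fast]=5=a[slow] dup → fast++
(s=5,f=8) a[fast]=6≠a[slow]=5 write a[6]=6 → slow++,fast++
(s=6,f=9) a[fast]=6=a[slow] dup → fast++
(s=6,f=10) a[fast]=6=a[slow] dup → fast++
(s=6,f=11) a[fast]=6=a[slow] dup → fast++
(s=6,f=12) a[fast]=7≠a[slow]=6 write a[7]=7 → slow++,fast++
(s=7,f=13) a[fast]=7=a[slow] dup → fast++
(s=7,f=14) a[fast]=8≠a[slow]=7 write a[8]=8 → slow++,fast++
(s=8,f=15) a[fast]=8=a[slow] dup → fast++
(s=8,f=16) a[fast]=9≠a[slow]=8 write a[9]=9 → slow++,fast++
(s=9,f=17) a[fast]=9=a[slow] dup → fast++
(s=9,f=18) a[fast]=10≠a[slow]=9 write a[10]=10 → slow++,fast++
(s=10,f=19) a[fast]=13≠a[slow]=10 write a[11]=13 → slow++,fast++
(s=11,f=20) a[fast]=13=a[slow] dup → fast++

length 11; prefix = [1, 2, 3, 4, 5, 6, 7, 8, 9, 10, 13]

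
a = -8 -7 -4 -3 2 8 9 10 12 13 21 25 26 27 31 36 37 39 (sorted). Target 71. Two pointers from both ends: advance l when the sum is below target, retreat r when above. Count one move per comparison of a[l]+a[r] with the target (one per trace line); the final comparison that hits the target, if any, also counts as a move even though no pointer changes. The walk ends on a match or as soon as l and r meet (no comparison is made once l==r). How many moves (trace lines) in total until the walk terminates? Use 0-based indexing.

[0,17] -8+39=31 <71 → l++
[1,17] -7+39=32 <71 → l++
[2,17] -4+39=35 <71 → l++
[3,17] -3+39=36 <71 → l++
[4,17] 2+39=41 <71 → l++
[5,17] 8+39=47 <71 → l++
[6,17] 9+39=48 <71 → l++
[7,17] 10+39=49 <71 → l++
[8,17] 12+39=51 <71 → l++
[9,17] 13+39=52 <71 → l++
[10,17] 21+39=60 <71 → l++
[11,17] 25+39=64 <71 → l++
[12,17] 26+39=65 <71 → l++
[13,17] 27+39=66 <71 → l++
[14,17] 31+39=70 <71 → l++
[15,17] 36+39=75 >71 → r--
[15,16] 36+37=73 >71 → r--

17 moves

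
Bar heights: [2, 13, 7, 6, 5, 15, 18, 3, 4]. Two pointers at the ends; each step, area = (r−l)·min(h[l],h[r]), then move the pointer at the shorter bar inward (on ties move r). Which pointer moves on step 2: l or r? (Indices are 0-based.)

r

[0,8] min(2,4)*8=16 best=16 * → l++
[1,8] min(13,4)*7=28 best=28 * → r--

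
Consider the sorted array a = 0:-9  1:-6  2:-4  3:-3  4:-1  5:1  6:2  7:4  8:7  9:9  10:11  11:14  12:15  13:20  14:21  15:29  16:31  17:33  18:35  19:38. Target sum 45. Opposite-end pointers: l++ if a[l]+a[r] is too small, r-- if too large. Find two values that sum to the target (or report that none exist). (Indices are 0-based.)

(7, 38)

[0,19] -9+38=29 <45 → l++
[1,19] -6+38=32 <45 → l++
[2,19] -4+38=34 <45 → l++
[3,19] -3+38=35 <45 → l++
[4,19] -1+38=37 <45 → l++
[5,19] 1+38=39 <45 → l++
[6,19] 2+38=40 <45 → l++
[7,19] 4+38=42 <45 → l++
[8,19] 7+38=45 → found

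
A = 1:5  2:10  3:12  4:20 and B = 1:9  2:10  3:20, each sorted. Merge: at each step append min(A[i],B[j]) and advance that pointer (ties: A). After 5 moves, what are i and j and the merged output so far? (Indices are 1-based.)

i=4, j=3, merged so far=[5, 9, 10, 10, 12]

[i=1,j=1] A[i]=5<=B[j]=9 take 5 → i++
[i=2,j=1] A[i]=10>B[j]=9 take 9 → j++
[i=2,j=2] A[i]=10<=B[j]=10 take 10 → i++
[i=3,j=2] A[i]=12>B[j]=10 take 10 → j++
[i=3,j=3] A[i]=12<=B[j]=20 take 12 → i++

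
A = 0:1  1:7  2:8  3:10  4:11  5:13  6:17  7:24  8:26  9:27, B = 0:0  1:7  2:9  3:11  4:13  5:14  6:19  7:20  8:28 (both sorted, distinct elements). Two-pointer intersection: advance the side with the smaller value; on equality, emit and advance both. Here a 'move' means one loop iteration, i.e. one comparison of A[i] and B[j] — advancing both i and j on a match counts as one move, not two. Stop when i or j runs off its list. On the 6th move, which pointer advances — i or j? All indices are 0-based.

i

[i=0,j=0] 1>0 → j++
[i=0,j=1] 1<7 → i++
[i=1,j=1] 7==7 emit → i++,j++
[i=2,j=2] 8<9 → i++
[i=3,j=2] 10>9 → j++
[i=3,j=3] 10<11 → i++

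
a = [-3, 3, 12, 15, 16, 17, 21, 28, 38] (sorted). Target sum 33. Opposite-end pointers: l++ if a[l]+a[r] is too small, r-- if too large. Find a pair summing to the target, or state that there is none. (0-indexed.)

[0,8] -3+38=35 >33 → r--
[0,7] -3+28=25 <33 → l++
[1,7] 3+28=31 <33 → l++
[2,7] 12+28=40 >33 → r--
[2,6] 12+21=33 → found

(12, 21)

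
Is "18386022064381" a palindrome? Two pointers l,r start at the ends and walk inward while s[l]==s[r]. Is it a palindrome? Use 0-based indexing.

l=0 r=13: '1'=='1', l++,r--
l=1 r=12: '8'=='8', l++,r--
l=2 r=11: '3'=='3', l++,r--
l=3 r=10: '8'!='4', stop

not a palindrome (mismatch at 3,10)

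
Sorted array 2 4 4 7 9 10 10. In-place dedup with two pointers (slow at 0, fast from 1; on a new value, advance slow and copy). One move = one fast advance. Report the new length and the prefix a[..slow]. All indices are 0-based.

slow=0 fast=1: a[fast]=4≠a[slow]=2 write a[1]=4, slow++,fast++
slow=1 fast=2: a[fast]=4=a[slow] dup, fast++
slow=1 fast=3: a[fast]=7≠a[slow]=4 write a[2]=7, slow++,fast++
slow=2 fast=4: a[fast]=9≠a[slow]=7 write a[3]=9, slow++,fast++
slow=3 fast=5: a[fast]=10≠a[slow]=9 write a[4]=10, slow++,fast++
slow=4 fast=6: a[fast]=10=a[slow] dup, fast++

length 5; prefix = [2, 4, 7, 9, 10]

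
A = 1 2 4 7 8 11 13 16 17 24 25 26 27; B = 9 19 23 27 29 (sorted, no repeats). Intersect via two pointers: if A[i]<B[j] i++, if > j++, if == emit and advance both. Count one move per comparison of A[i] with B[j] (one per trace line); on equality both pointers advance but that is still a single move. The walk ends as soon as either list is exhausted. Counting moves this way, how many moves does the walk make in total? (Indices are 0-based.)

[i=0,j=0] 1<9 → i++
[i=1,j=0] 2<9 → i++
[i=2,j=0] 4<9 → i++
[i=3,j=0] 7<9 → i++
[i=4,j=0] 8<9 → i++
[i=5,j=0] 11>9 → j++
[i=5,j=1] 11<19 → i++
[i=6,j=1] 13<19 → i++
[i=7,j=1] 16<19 → i++
[i=8,j=1] 17<19 → i++
[i=9,j=1] 24>19 → j++
[i=9,j=2] 24>23 → j++
[i=9,j=3] 24<27 → i++
[i=10,j=3] 25<27 → i++
[i=11,j=3] 26<27 → i++
[i=12,j=3] 27==27 emit → i++,j++

16 moves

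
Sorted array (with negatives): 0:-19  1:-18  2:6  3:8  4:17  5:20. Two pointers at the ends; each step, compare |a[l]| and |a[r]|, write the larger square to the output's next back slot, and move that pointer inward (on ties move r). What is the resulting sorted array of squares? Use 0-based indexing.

[36, 64, 289, 324, 361, 400]

l=0 r=5: |-19|<=|20| out[5]=400, r--
l=0 r=4: |-19|>|17| out[4]=361, l++
l=1 r=4: |-18|>|17| out[3]=324, l++
l=2 r=4: |6|<=|17| out[2]=289, r--
l=2 r=3: |6|<=|8| out[1]=64, r--
l=2 r=2: |6|<=|6| out[0]=36, r--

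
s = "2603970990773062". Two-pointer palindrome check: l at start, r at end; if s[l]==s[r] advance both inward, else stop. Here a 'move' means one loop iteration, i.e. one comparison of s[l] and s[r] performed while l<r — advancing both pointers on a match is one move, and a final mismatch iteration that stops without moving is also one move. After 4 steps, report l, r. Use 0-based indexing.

l=0 r=15: '2'=='2', l++,r--
l=1 r=14: '6'=='6', l++,r--
l=2 r=13: '0'=='0', l++,r--
l=3 r=12: '3'=='3', l++,r--

l=4, r=11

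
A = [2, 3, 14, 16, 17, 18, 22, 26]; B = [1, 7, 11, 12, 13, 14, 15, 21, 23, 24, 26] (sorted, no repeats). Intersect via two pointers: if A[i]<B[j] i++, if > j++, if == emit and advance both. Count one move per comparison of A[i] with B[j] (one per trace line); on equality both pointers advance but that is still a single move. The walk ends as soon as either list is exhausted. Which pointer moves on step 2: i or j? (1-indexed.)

i

[i=1,j=1] 2>1 → j++
[i=1,j=2] 2<7 → i++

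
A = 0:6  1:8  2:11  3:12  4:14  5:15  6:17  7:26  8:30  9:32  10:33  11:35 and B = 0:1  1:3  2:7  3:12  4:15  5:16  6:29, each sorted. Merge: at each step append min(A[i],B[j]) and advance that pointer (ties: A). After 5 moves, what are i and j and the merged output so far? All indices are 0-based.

[i=0,j=0] A[i]=6>B[j]=1 take 1 → j++
[i=0,j=1] A[i]=6>B[j]=3 take 3 → j++
[i=0,j=2] A[i]=6<=B[j]=7 take 6 → i++
[i=1,j=2] A[i]=8>B[j]=7 take 7 → j++
[i=1,j=3] A[i]=8<=B[j]=12 take 8 → i++

i=2, j=3, merged so far=[1, 3, 6, 7, 8]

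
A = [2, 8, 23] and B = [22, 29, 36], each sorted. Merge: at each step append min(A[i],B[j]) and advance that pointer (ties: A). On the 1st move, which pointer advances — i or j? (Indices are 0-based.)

i

[i=0,j=0] A[i]=2<=B[j]=22 take 2 → i++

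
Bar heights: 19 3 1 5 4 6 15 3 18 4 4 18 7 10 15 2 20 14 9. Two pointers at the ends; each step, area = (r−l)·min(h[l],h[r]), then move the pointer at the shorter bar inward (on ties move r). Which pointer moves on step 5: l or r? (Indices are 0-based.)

l=0 r=18: min(19,9)*18=162 best=162 *, r--
l=0 r=17: min(19,14)*17=238 best=238 *, r--
l=0 r=16: min(19,20)*16=304 best=304 *, l++
l=1 r=16: min(3,20)*15=45 best=304, l++
l=2 r=16: min(1,20)*14=14 best=304, l++

l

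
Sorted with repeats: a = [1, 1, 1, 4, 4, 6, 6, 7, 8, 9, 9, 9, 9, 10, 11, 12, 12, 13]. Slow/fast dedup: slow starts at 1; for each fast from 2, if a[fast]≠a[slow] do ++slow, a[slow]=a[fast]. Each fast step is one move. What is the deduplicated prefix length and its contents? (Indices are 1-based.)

slow=1 fast=2: a[fast]=1=a[slow] dup, fast++
slow=1 fast=3: a[fast]=1=a[slow] dup, fast++
slow=1 fast=4: a[fast]=4≠a[slow]=1 write a[2]=4, slow++,fast++
slow=2 fast=5: a[fast]=4=a[slow] dup, fast++
slow=2 fast=6: a[fast]=6≠a[slow]=4 write a[3]=6, slow++,fast++
slow=3 fast=7: a[fast]=6=a[slow] dup, fast++
slow=3 fast=8: a[fast]=7≠a[slow]=6 write a[4]=7, slow++,fast++
slow=4 fast=9: a[fast]=8≠a[slow]=7 write a[5]=8, slow++,fast++
slow=5 fast=10: a[fast]=9≠a[slow]=8 write a[6]=9, slow++,fast++
slow=6 fast=11: a[fast]=9=a[slow] dup, fast++
slow=6 fast=12: a[fast]=9=a[slow] dup, fast++
slow=6 fast=13: a[fast]=9=a[slow] dup, fast++
slow=6 fast=14: a[fast]=10≠a[slow]=9 write a[7]=10, slow++,fast++
slow=7 fast=15: a[fast]=11≠a[slow]=10 write a[8]=11, slow++,fast++
slow=8 fast=16: a[fast]=12≠a[slow]=11 write a[9]=12, slow++,fast++
slow=9 fast=17: a[fast]=12=a[slow] dup, fast++
slow=9 fast=18: a[fast]=13≠a[slow]=12 write a[10]=13, slow++,fast++

length 10; prefix = [1, 4, 6, 7, 8, 9, 10, 11, 12, 13]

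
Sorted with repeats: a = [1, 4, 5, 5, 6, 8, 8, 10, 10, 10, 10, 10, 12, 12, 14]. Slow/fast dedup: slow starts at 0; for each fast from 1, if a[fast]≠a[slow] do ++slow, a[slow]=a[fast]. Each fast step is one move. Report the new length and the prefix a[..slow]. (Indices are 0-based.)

length 8; prefix = [1, 4, 5, 6, 8, 10, 12, 14]

slow=0 fast=1: a[fast]=4≠a[slow]=1 write a[1]=4, slow++,fast++
slow=1 fast=2: a[fast]=5≠a[slow]=4 write a[2]=5, slow++,fast++
slow=2 fast=3: a[fast]=5=a[slow] dup, fast++
slow=2 fast=4: a[fast]=6≠a[slow]=5 write a[3]=6, slow++,fast++
slow=3 fast=5: a[fast]=8≠a[slow]=6 write a[4]=8, slow++,fast++
slow=4 fast=6: a[fast]=8=a[slow] dup, fast++
slow=4 fast=7: a[fast]=10≠a[slow]=8 write a[5]=10, slow++,fast++
slow=5 fast=8: a[fast]=10=a[slow] dup, fast++
slow=5 fast=9: a[fast]=10=a[slow] dup, fast++
slow=5 fast=10: a[fast]=10=a[slow] dup, fast++
slow=5 fast=11: a[fast]=10=a[slow] dup, fast++
slow=5 fast=12: a[fast]=12≠a[slow]=10 write a[6]=12, slow++,fast++
slow=6 fast=13: a[fast]=12=a[slow] dup, fast++
slow=6 fast=14: a[fast]=14≠a[slow]=12 write a[7]=14, slow++,fast++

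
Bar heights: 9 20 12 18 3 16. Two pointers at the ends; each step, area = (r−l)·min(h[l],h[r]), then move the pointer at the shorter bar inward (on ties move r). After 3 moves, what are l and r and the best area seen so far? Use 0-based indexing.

[0,5] min(9,16)*5=45 best=45 * → l++
[1,5] min(20,16)*4=64 best=64 * → r--
[1,4] min(20,3)*3=9 best=64 → r--

l=1, r=3, best area=64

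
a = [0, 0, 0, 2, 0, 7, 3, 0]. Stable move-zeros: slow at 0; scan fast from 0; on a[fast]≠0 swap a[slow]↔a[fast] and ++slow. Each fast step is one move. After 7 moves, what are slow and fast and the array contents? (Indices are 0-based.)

slow=3, fast=7, a=[2, 7, 3, 0, 0, 0, 0, 0]

slow=0 fast=0: a[fast]=0, fast++
slow=0 fast=1: a[fast]=0, fast++
slow=0 fast=2: a[fast]=0, fast++
slow=0 fast=3: a[fast]=2≠0 swap→a[0]=2, slow++,fast++
slow=1 fast=4: a[fast]=0, fast++
slow=1 fast=5: a[fast]=7≠0 swap→a[1]=7, slow++,fast++
slow=2 fast=6: a[fast]=3≠0 swap→a[2]=3, slow++,fast++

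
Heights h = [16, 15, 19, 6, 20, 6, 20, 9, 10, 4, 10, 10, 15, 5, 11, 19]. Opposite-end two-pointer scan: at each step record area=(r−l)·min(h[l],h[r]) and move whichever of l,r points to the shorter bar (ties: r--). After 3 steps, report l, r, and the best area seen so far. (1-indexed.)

[1,16] min(16,19)*15=240 best=240 * → l++
[2,16] min(15,19)*14=210 best=240 → l++
[3,16] min(19,19)*13=247 best=247 * → r--

l=3, r=15, best area=247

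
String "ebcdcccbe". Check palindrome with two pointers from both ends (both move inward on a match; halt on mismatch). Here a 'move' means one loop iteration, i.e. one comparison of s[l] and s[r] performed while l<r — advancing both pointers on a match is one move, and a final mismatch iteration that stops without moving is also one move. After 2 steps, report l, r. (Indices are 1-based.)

l=1 r=9: 'e'=='e', l++,r--
l=2 r=8: 'b'=='b', l++,r--

l=3, r=7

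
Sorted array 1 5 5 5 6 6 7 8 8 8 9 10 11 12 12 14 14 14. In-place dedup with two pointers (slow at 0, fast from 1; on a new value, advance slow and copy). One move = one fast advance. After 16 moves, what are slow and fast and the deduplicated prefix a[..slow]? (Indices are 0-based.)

slow=9, fast=17, prefix=[1, 5, 6, 7, 8, 9, 10, 11, 12, 14]

slow=0 fast=1: a[fast]=5≠a[slow]=1 write a[1]=5, slow++,fast++
slow=1 fast=2: a[fast]=5=a[slow] dup, fast++
slow=1 fast=3: a[fast]=5=a[slow] dup, fast++
slow=1 fast=4: a[fast]=6≠a[slow]=5 write a[2]=6, slow++,fast++
slow=2 fast=5: a[fast]=6=a[slow] dup, fast++
slow=2 fast=6: a[fast]=7≠a[slow]=6 write a[3]=7, slow++,fast++
slow=3 fast=7: a[fast]=8≠a[slow]=7 write a[4]=8, slow++,fast++
slow=4 fast=8: a[fast]=8=a[slow] dup, fast++
slow=4 fast=9: a[fast]=8=a[slow] dup, fast++
slow=4 fast=10: a[fast]=9≠a[slow]=8 write a[5]=9, slow++,fast++
slow=5 fast=11: a[fast]=10≠a[slow]=9 write a[6]=10, slow++,fast++
slow=6 fast=12: a[fast]=11≠a[slow]=10 write a[7]=11, slow++,fast++
slow=7 fast=13: a[fast]=12≠a[slow]=11 write a[8]=12, slow++,fast++
slow=8 fast=14: a[fast]=12=a[slow] dup, fast++
slow=8 fast=15: a[fast]=14≠a[slow]=12 write a[9]=14, slow++,fast++
slow=9 fast=16: a[fast]=14=a[slow] dup, fast++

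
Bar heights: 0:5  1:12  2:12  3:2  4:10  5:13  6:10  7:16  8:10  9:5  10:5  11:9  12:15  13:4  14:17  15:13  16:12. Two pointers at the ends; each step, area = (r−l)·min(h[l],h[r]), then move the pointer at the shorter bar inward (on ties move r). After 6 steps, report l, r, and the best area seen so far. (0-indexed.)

[0,16] min(5,12)*16=80 best=80 * → l++
[1,16] min(12,12)*15=180 best=180 * → r--
[1,15] min(12,13)*14=168 best=180 → l++
[2,15] min(12,13)*13=156 best=180 → l++
[3,15] min(2,13)*12=24 best=180 → l++
[4,15] min(10,13)*11=110 best=180 → l++

l=5, r=15, best area=180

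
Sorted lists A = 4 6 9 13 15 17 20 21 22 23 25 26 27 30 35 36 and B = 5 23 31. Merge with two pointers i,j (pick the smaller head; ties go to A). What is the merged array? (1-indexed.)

i=1 j=1: A[i]=4<=B[j]=5 take 4, i++
i=2 j=1: A[i]=6>B[j]=5 take 5, j++
i=2 j=2: A[i]=6<=B[j]=23 take 6, i++
i=3 j=2: A[i]=9<=B[j]=23 take 9, i++
i=4 j=2: A[i]=13<=B[j]=23 take 13, i++
i=5 j=2: A[i]=15<=B[j]=23 take 15, i++
i=6 j=2: A[i]=17<=B[j]=23 take 17, i++
i=7 j=2: A[i]=20<=B[j]=23 take 20, i++
i=8 j=2: A[i]=21<=B[j]=23 take 21, i++
i=9 j=2: A[i]=22<=B[j]=23 take 22, i++
i=10 j=2: A[i]=23<=B[j]=23 take 23, i++
i=11 j=2: A[i]=25>B[j]=23 take 23, j++
i=11 j=3: A[i]=25<=B[j]=31 take 25, i++
i=12 j=3: A[i]=26<=B[j]=31 take 26, i++
i=13 j=3: A[i]=27<=B[j]=31 take 27, i++
i=14 j=3: A[i]=30<=B[j]=31 take 30, i++
i=15 j=3: A[i]=35>B[j]=31 take 31, j++
i=15 j=4: B done, take A[i]=35, i++
i=16 j=4: B done, take A[i]=36, i++

[4, 5, 6, 9, 13, 15, 17, 20, 21, 22, 23, 23, 25, 26, 27, 30, 31, 35, 36]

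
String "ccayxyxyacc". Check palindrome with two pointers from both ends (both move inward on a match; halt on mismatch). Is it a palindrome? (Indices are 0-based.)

[0,10] 'c'=='c' → l++,r--
[1,9] 'c'=='c' → l++,r--
[2,8] 'a'=='a' → l++,r--
[3,7] 'y'=='y' → l++,r--
[4,6] 'x'=='x' → l++,r--

palindrome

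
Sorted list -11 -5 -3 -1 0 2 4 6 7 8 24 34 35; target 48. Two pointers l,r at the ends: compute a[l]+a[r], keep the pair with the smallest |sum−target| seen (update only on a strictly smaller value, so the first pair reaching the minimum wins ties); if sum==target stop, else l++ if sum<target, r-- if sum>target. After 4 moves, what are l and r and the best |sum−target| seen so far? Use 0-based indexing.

l=4, r=12, best |Δ|=14

l=0 r=12: -11+35=24 d=24 *, l++
l=1 r=12: -5+35=30 d=18 *, l++
l=2 r=12: -3+35=32 d=16 *, l++
l=3 r=12: -1+35=34 d=14 *, l++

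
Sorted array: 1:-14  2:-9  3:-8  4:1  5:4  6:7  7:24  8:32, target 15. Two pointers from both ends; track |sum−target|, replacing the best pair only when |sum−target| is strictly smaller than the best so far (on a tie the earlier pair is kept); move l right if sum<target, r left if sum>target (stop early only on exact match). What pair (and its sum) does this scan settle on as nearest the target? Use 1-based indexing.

l=1 r=8: -14+32=18 d=3 *, r--
l=1 r=7: -14+24=10 d=5, l++
l=2 r=7: -9+24=15 d=0 *, stop

pair (-9, 24) with sum 15 (|Δ|=0)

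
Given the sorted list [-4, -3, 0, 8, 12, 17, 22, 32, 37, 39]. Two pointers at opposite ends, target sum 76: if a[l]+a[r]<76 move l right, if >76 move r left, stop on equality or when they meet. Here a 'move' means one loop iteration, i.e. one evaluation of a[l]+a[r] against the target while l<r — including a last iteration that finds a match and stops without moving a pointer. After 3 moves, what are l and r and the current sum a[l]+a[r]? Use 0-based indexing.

l=3, r=9, sum=47

[0,9] -4+39=35 <76 → l++
[1,9] -3+39=36 <76 → l++
[2,9] 0+39=39 <76 → l++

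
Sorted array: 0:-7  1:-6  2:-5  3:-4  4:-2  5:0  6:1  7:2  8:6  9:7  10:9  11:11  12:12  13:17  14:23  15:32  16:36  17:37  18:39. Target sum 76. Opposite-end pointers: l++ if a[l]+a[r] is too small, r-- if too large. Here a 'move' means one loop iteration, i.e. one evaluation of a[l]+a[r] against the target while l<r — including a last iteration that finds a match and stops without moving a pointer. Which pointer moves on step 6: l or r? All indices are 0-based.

l

[0,18] -7+39=32 <76 → l++
[1,18] -6+39=33 <76 → l++
[2,18] -5+39=34 <76 → l++
[3,18] -4+39=35 <76 → l++
[4,18] -2+39=37 <76 → l++
[5,18] 0+39=39 <76 → l++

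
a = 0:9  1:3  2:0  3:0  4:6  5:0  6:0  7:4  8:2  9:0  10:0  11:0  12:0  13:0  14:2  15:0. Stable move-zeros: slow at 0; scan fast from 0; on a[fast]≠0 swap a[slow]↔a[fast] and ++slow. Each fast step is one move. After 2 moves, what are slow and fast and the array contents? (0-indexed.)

(s=0,f=0) a[fast]=9≠0 swap→a[0]=9 → slow++,fast++
(s=1,f=1) a[fast]=3≠0 swap→a[1]=3 → slow++,fast++

slow=2, fast=2, a=[9, 3, 0, 0, 6, 0, 0, 4, 2, 0, 0, 0, 0, 0, 2, 0]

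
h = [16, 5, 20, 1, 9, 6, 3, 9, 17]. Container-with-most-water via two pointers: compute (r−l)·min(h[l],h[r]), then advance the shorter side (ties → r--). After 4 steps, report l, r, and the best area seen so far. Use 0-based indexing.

[0,8] min(16,17)*8=128 best=128 * → l++
[1,8] min(5,17)*7=35 best=128 → l++
[2,8] min(20,17)*6=102 best=128 → r--
[2,7] min(20,9)*5=45 best=128 → r--

l=2, r=6, best area=128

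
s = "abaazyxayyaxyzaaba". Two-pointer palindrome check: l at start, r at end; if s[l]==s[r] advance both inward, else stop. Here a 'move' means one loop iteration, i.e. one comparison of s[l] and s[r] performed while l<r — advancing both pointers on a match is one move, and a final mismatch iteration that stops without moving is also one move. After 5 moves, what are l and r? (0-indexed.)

[0,17] 'a'=='a' → l++,r--
[1,16] 'b'=='b' → l++,r--
[2,15] 'a'=='a' → l++,r--
[3,14] 'a'=='a' → l++,r--
[4,13] 'z'=='z' → l++,r--

l=5, r=12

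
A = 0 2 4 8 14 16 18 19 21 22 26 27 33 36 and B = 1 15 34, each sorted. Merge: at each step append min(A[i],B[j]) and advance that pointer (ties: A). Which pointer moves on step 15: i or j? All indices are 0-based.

i

[i=0,j=0] A[i]=0<=B[j]=1 take 0 → i++
[i=1,j=0] A[i]=2>B[j]=1 take 1 → j++
[i=1,j=1] A[i]=2<=B[j]=15 take 2 → i++
[i=2,j=1] A[i]=4<=B[j]=15 take 4 → i++
[i=3,j=1] A[i]=8<=B[j]=15 take 8 → i++
[i=4,j=1] A[i]=14<=B[j]=15 take 14 → i++
[i=5,j=1] A[i]=16>B[j]=15 take 15 → j++
[i=5,j=2] A[i]=16<=B[j]=34 take 16 → i++
[i=6,j=2] A[i]=18<=B[j]=34 take 18 → i++
[i=7,j=2] A[i]=19<=B[j]=34 take 19 → i++
[i=8,j=2] A[i]=21<=B[j]=34 take 21 → i++
[i=9,j=2] A[i]=22<=B[j]=34 take 22 → i++
[i=10,j=2] A[i]=26<=B[j]=34 take 26 → i++
[i=11,j=2] A[i]=27<=B[j]=34 take 27 → i++
[i=12,j=2] A[i]=33<=B[j]=34 take 33 → i++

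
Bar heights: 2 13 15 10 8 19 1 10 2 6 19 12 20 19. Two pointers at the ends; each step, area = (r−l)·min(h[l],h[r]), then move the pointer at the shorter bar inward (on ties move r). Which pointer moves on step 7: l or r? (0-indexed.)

l=0 r=13: min(2,19)*13=26 best=26 *, l++
l=1 r=13: min(13,19)*12=156 best=156 *, l++
l=2 r=13: min(15,19)*11=165 best=165 *, l++
l=3 r=13: min(10,19)*10=100 best=165, l++
l=4 r=13: min(8,19)*9=72 best=165, l++
l=5 r=13: min(19,19)*8=152 best=165, r--
l=5 r=12: min(19,20)*7=133 best=165, l++

l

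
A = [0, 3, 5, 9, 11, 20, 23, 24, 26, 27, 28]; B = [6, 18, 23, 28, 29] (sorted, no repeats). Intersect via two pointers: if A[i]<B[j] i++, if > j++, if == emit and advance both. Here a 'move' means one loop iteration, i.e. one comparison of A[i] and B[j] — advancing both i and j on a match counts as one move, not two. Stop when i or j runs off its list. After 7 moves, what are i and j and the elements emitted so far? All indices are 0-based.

i=5, j=2, emitted=[]

[i=0,j=0] 0<6 → i++
[i=1,j=0] 3<6 → i++
[i=2,j=0] 5<6 → i++
[i=3,j=0] 9>6 → j++
[i=3,j=1] 9<18 → i++
[i=4,j=1] 11<18 → i++
[i=5,j=1] 20>18 → j++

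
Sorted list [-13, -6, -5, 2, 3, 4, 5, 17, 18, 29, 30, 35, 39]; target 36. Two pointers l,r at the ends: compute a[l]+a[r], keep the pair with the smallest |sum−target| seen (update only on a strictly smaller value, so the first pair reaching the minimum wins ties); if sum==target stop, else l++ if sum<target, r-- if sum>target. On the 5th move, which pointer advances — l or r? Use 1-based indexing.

r

l=1 r=13: -13+39=26 d=10 *, l++
l=2 r=13: -6+39=33 d=3 *, l++
l=3 r=13: -5+39=34 d=2 *, l++
l=4 r=13: 2+39=41 d=5, r--
l=4 r=12: 2+35=37 d=1 *, r--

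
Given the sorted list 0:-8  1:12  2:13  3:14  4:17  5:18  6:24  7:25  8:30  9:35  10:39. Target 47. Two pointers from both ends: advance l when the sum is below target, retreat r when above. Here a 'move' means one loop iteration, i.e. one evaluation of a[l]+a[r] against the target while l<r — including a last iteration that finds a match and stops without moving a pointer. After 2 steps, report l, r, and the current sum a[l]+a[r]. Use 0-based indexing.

l=1, r=9, sum=47

l=0 r=10: -8+39=31 <47, l++
l=1 r=10: 12+39=51 >47, r--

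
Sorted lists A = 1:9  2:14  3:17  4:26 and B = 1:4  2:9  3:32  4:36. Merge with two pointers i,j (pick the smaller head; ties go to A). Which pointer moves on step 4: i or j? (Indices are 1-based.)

i

[i=1,j=1] A[i]=9>B[j]=4 take 4 → j++
[i=1,j=2] A[i]=9<=B[j]=9 take 9 → i++
[i=2,j=2] A[i]=14>B[j]=9 take 9 → j++
[i=2,j=3] A[i]=14<=B[j]=32 take 14 → i++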